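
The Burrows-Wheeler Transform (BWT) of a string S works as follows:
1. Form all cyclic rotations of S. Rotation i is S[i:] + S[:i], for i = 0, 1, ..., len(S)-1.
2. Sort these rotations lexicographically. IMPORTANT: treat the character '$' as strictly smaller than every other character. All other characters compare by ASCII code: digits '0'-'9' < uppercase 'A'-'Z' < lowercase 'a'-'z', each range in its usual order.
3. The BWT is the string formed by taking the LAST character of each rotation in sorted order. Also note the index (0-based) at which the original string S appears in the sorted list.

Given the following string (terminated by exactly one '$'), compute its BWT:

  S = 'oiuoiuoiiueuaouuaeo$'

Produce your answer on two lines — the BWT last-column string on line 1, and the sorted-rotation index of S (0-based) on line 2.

All 20 rotations (rotation i = S[i:]+S[:i]):
  rot[0] = oiuoiuoiiueuaouuaeo$
  rot[1] = iuoiuoiiueuaouuaeo$o
  rot[2] = uoiuoiiueuaouuaeo$oi
  rot[3] = oiuoiiueuaouuaeo$oiu
  rot[4] = iuoiiueuaouuaeo$oiuo
  rot[5] = uoiiueuaouuaeo$oiuoi
  rot[6] = oiiueuaouuaeo$oiuoiu
  rot[7] = iiueuaouuaeo$oiuoiuo
  rot[8] = iueuaouuaeo$oiuoiuoi
  rot[9] = ueuaouuaeo$oiuoiuoii
  rot[10] = euaouuaeo$oiuoiuoiiu
  rot[11] = uaouuaeo$oiuoiuoiiue
  rot[12] = aouuaeo$oiuoiuoiiueu
  rot[13] = ouuaeo$oiuoiuoiiueua
  rot[14] = uuaeo$oiuoiuoiiueuao
  rot[15] = uaeo$oiuoiuoiiueuaou
  rot[16] = aeo$oiuoiuoiiueuaouu
  rot[17] = eo$oiuoiuoiiueuaouua
  rot[18] = o$oiuoiuoiiueuaouuae
  rot[19] = $oiuoiuoiiueuaouuaeo
Sorted (with $ < everything):
  sorted[0] = $oiuoiuoiiueuaouuaeo  (last char: 'o')
  sorted[1] = aeo$oiuoiuoiiueuaouu  (last char: 'u')
  sorted[2] = aouuaeo$oiuoiuoiiueu  (last char: 'u')
  sorted[3] = eo$oiuoiuoiiueuaouua  (last char: 'a')
  sorted[4] = euaouuaeo$oiuoiuoiiu  (last char: 'u')
  sorted[5] = iiueuaouuaeo$oiuoiuo  (last char: 'o')
  sorted[6] = iueuaouuaeo$oiuoiuoi  (last char: 'i')
  sorted[7] = iuoiiueuaouuaeo$oiuo  (last char: 'o')
  sorted[8] = iuoiuoiiueuaouuaeo$o  (last char: 'o')
  sorted[9] = o$oiuoiuoiiueuaouuae  (last char: 'e')
  sorted[10] = oiiueuaouuaeo$oiuoiu  (last char: 'u')
  sorted[11] = oiuoiiueuaouuaeo$oiu  (last char: 'u')
  sorted[12] = oiuoiuoiiueuaouuaeo$  (last char: '$')
  sorted[13] = ouuaeo$oiuoiuoiiueua  (last char: 'a')
  sorted[14] = uaeo$oiuoiuoiiueuaou  (last char: 'u')
  sorted[15] = uaouuaeo$oiuoiuoiiue  (last char: 'e')
  sorted[16] = ueuaouuaeo$oiuoiuoii  (last char: 'i')
  sorted[17] = uoiiueuaouuaeo$oiuoi  (last char: 'i')
  sorted[18] = uoiuoiiueuaouuaeo$oi  (last char: 'i')
  sorted[19] = uuaeo$oiuoiuoiiueuao  (last char: 'o')
Last column: ouuauoiooeuu$aueiiio
Original string S is at sorted index 12

Answer: ouuauoiooeuu$aueiiio
12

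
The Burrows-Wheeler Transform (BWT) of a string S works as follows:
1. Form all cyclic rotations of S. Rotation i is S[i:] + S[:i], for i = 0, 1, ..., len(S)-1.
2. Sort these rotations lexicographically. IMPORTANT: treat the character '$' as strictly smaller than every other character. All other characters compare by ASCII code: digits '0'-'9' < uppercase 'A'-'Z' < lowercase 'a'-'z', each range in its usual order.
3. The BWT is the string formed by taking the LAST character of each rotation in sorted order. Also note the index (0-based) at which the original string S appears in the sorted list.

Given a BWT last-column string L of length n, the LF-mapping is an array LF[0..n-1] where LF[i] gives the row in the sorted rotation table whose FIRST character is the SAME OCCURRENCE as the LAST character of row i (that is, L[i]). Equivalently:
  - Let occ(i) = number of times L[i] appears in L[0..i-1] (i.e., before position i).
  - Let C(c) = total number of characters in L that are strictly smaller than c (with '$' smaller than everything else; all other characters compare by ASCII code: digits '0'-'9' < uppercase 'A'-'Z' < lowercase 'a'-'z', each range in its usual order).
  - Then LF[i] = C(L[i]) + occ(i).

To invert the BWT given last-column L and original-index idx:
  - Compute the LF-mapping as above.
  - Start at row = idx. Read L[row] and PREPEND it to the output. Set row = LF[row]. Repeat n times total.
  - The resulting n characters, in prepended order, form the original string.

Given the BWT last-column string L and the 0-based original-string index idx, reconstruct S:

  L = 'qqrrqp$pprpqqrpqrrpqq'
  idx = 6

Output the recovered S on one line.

Answer: prqrrpqppqrrqpqqqrpq$

Derivation:
LF mapping: 7 8 15 16 9 1 0 2 3 17 4 10 11 18 5 12 19 20 6 13 14
Walk LF starting at row 6, prepending L[row]:
  step 1: row=6, L[6]='$', prepend. Next row=LF[6]=0
  step 2: row=0, L[0]='q', prepend. Next row=LF[0]=7
  step 3: row=7, L[7]='p', prepend. Next row=LF[7]=2
  step 4: row=2, L[2]='r', prepend. Next row=LF[2]=15
  step 5: row=15, L[15]='q', prepend. Next row=LF[15]=12
  step 6: row=12, L[12]='q', prepend. Next row=LF[12]=11
  step 7: row=11, L[11]='q', prepend. Next row=LF[11]=10
  step 8: row=10, L[10]='p', prepend. Next row=LF[10]=4
  step 9: row=4, L[4]='q', prepend. Next row=LF[4]=9
  step 10: row=9, L[9]='r', prepend. Next row=LF[9]=17
  step 11: row=17, L[17]='r', prepend. Next row=LF[17]=20
  step 12: row=20, L[20]='q', prepend. Next row=LF[20]=14
  step 13: row=14, L[14]='p', prepend. Next row=LF[14]=5
  step 14: row=5, L[5]='p', prepend. Next row=LF[5]=1
  step 15: row=1, L[1]='q', prepend. Next row=LF[1]=8
  step 16: row=8, L[8]='p', prepend. Next row=LF[8]=3
  step 17: row=3, L[3]='r', prepend. Next row=LF[3]=16
  step 18: row=16, L[16]='r', prepend. Next row=LF[16]=19
  step 19: row=19, L[19]='q', prepend. Next row=LF[19]=13
  step 20: row=13, L[13]='r', prepend. Next row=LF[13]=18
  step 21: row=18, L[18]='p', prepend. Next row=LF[18]=6
Reversed output: prqrrpqppqrrqpqqqrpq$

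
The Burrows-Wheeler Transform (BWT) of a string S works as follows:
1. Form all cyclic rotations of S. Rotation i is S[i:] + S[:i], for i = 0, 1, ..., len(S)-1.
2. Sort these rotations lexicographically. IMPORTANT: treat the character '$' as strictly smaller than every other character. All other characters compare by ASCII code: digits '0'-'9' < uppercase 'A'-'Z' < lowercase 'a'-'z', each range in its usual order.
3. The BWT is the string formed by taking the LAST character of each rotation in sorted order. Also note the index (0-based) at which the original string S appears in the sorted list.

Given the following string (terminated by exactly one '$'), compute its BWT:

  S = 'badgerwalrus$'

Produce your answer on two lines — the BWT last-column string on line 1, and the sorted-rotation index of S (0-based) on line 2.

All 13 rotations (rotation i = S[i:]+S[:i]):
  rot[0] = badgerwalrus$
  rot[1] = adgerwalrus$b
  rot[2] = dgerwalrus$ba
  rot[3] = gerwalrus$bad
  rot[4] = erwalrus$badg
  rot[5] = rwalrus$badge
  rot[6] = walrus$badger
  rot[7] = alrus$badgerw
  rot[8] = lrus$badgerwa
  rot[9] = rus$badgerwal
  rot[10] = us$badgerwalr
  rot[11] = s$badgerwalru
  rot[12] = $badgerwalrus
Sorted (with $ < everything):
  sorted[0] = $badgerwalrus  (last char: 's')
  sorted[1] = adgerwalrus$b  (last char: 'b')
  sorted[2] = alrus$badgerw  (last char: 'w')
  sorted[3] = badgerwalrus$  (last char: '$')
  sorted[4] = dgerwalrus$ba  (last char: 'a')
  sorted[5] = erwalrus$badg  (last char: 'g')
  sorted[6] = gerwalrus$bad  (last char: 'd')
  sorted[7] = lrus$badgerwa  (last char: 'a')
  sorted[8] = rus$badgerwal  (last char: 'l')
  sorted[9] = rwalrus$badge  (last char: 'e')
  sorted[10] = s$badgerwalru  (last char: 'u')
  sorted[11] = us$badgerwalr  (last char: 'r')
  sorted[12] = walrus$badger  (last char: 'r')
Last column: sbw$agdaleurr
Original string S is at sorted index 3

Answer: sbw$agdaleurr
3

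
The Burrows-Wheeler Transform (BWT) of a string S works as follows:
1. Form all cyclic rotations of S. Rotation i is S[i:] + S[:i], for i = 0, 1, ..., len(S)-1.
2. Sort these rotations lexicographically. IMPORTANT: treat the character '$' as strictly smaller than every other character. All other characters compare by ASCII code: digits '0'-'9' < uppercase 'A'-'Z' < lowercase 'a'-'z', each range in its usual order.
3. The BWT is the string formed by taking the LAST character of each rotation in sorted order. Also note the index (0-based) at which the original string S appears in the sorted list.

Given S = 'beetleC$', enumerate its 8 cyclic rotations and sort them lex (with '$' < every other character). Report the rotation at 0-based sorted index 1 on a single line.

Answer: C$beetle

Derivation:
All 8 rotations (rotation i = S[i:]+S[:i]):
  rot[0] = beetleC$
  rot[1] = eetleC$b
  rot[2] = etleC$be
  rot[3] = tleC$bee
  rot[4] = leC$beet
  rot[5] = eC$beetl
  rot[6] = C$beetle
  rot[7] = $beetleC
Sorted (with $ < everything):
  sorted[0] = $beetleC
  sorted[1] = C$beetle
  sorted[2] = beetleC$
  sorted[3] = eC$beetl
  sorted[4] = eetleC$b
  sorted[5] = etleC$be
  sorted[6] = leC$beet
  sorted[7] = tleC$bee
sorted[1] = C$beetle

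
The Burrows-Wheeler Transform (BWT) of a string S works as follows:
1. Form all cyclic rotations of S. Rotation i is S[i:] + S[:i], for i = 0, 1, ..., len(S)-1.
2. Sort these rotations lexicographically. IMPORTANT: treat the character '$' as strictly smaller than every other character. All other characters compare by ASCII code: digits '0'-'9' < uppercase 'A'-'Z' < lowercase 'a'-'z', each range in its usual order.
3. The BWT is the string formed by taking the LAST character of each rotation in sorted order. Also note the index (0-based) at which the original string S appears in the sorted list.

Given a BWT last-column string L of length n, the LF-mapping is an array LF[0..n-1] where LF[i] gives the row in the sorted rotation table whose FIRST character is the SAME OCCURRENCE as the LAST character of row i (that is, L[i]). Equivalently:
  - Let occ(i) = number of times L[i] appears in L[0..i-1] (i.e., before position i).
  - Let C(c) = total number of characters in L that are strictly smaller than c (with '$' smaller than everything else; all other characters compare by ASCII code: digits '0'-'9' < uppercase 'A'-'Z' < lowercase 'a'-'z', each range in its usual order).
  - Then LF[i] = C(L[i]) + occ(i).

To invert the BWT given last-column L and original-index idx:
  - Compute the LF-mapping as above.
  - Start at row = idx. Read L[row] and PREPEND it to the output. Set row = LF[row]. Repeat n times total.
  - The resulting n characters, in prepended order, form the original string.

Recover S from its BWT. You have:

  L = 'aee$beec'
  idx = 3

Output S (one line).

Answer: ceeebea$

Derivation:
LF mapping: 1 4 5 0 2 6 7 3
Walk LF starting at row 3, prepending L[row]:
  step 1: row=3, L[3]='$', prepend. Next row=LF[3]=0
  step 2: row=0, L[0]='a', prepend. Next row=LF[0]=1
  step 3: row=1, L[1]='e', prepend. Next row=LF[1]=4
  step 4: row=4, L[4]='b', prepend. Next row=LF[4]=2
  step 5: row=2, L[2]='e', prepend. Next row=LF[2]=5
  step 6: row=5, L[5]='e', prepend. Next row=LF[5]=6
  step 7: row=6, L[6]='e', prepend. Next row=LF[6]=7
  step 8: row=7, L[7]='c', prepend. Next row=LF[7]=3
Reversed output: ceeebea$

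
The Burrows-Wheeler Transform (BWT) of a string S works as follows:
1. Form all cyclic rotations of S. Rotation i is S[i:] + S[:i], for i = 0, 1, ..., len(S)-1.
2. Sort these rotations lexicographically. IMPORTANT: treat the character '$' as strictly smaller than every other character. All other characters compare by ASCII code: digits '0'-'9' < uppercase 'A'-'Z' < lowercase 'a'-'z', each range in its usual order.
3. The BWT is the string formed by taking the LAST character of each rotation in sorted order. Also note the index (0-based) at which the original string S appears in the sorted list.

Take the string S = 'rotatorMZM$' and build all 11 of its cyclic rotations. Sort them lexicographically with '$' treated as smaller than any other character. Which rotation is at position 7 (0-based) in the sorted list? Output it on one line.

Answer: rMZM$rotato

Derivation:
All 11 rotations (rotation i = S[i:]+S[:i]):
  rot[0] = rotatorMZM$
  rot[1] = otatorMZM$r
  rot[2] = tatorMZM$ro
  rot[3] = atorMZM$rot
  rot[4] = torMZM$rota
  rot[5] = orMZM$rotat
  rot[6] = rMZM$rotato
  rot[7] = MZM$rotator
  rot[8] = ZM$rotatorM
  rot[9] = M$rotatorMZ
  rot[10] = $rotatorMZM
Sorted (with $ < everything):
  sorted[0] = $rotatorMZM
  sorted[1] = M$rotatorMZ
  sorted[2] = MZM$rotator
  sorted[3] = ZM$rotatorM
  sorted[4] = atorMZM$rot
  sorted[5] = orMZM$rotat
  sorted[6] = otatorMZM$r
  sorted[7] = rMZM$rotato
  sorted[8] = rotatorMZM$
  sorted[9] = tatorMZM$ro
  sorted[10] = torMZM$rota
sorted[7] = rMZM$rotato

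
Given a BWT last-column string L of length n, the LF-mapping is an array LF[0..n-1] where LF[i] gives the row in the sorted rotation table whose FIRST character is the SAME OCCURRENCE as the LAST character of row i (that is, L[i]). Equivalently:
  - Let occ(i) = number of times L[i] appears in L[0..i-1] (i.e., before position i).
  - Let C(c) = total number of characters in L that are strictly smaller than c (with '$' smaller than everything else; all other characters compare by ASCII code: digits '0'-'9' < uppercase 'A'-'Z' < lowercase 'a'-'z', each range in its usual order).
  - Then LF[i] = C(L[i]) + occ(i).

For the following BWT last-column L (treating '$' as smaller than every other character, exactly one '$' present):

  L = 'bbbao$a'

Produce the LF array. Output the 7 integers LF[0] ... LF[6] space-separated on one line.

Char counts: '$':1, 'a':2, 'b':3, 'o':1
C (first-col start): C('$')=0, C('a')=1, C('b')=3, C('o')=6
L[0]='b': occ=0, LF[0]=C('b')+0=3+0=3
L[1]='b': occ=1, LF[1]=C('b')+1=3+1=4
L[2]='b': occ=2, LF[2]=C('b')+2=3+2=5
L[3]='a': occ=0, LF[3]=C('a')+0=1+0=1
L[4]='o': occ=0, LF[4]=C('o')+0=6+0=6
L[5]='$': occ=0, LF[5]=C('$')+0=0+0=0
L[6]='a': occ=1, LF[6]=C('a')+1=1+1=2

Answer: 3 4 5 1 6 0 2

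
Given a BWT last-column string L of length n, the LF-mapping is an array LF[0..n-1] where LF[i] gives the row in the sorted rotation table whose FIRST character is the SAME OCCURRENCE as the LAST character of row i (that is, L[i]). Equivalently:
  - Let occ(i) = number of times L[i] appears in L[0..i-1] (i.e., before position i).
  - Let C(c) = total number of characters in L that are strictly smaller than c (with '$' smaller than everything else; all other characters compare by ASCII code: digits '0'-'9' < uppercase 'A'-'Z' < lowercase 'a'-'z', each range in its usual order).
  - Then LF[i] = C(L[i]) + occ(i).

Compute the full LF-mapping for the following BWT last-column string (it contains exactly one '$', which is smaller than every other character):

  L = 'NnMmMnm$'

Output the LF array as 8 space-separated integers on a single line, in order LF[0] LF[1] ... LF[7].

Answer: 3 6 1 4 2 7 5 0

Derivation:
Char counts: '$':1, 'M':2, 'N':1, 'm':2, 'n':2
C (first-col start): C('$')=0, C('M')=1, C('N')=3, C('m')=4, C('n')=6
L[0]='N': occ=0, LF[0]=C('N')+0=3+0=3
L[1]='n': occ=0, LF[1]=C('n')+0=6+0=6
L[2]='M': occ=0, LF[2]=C('M')+0=1+0=1
L[3]='m': occ=0, LF[3]=C('m')+0=4+0=4
L[4]='M': occ=1, LF[4]=C('M')+1=1+1=2
L[5]='n': occ=1, LF[5]=C('n')+1=6+1=7
L[6]='m': occ=1, LF[6]=C('m')+1=4+1=5
L[7]='$': occ=0, LF[7]=C('$')+0=0+0=0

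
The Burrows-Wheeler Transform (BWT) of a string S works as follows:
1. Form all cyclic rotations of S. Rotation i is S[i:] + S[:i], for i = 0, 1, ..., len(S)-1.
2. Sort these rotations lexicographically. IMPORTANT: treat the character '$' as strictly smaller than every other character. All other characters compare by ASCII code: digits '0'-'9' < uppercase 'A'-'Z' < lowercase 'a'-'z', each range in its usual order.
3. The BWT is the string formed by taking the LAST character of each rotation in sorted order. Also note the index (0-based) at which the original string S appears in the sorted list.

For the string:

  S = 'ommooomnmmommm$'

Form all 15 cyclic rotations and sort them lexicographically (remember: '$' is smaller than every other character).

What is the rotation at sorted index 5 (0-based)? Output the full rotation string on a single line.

Answer: mmooomnmmommm$o

Derivation:
All 15 rotations (rotation i = S[i:]+S[:i]):
  rot[0] = ommooomnmmommm$
  rot[1] = mmooomnmmommm$o
  rot[2] = mooomnmmommm$om
  rot[3] = ooomnmmommm$omm
  rot[4] = oomnmmommm$ommo
  rot[5] = omnmmommm$ommoo
  rot[6] = mnmmommm$ommooo
  rot[7] = nmmommm$ommooom
  rot[8] = mmommm$ommooomn
  rot[9] = mommm$ommooomnm
  rot[10] = ommm$ommooomnmm
  rot[11] = mmm$ommooomnmmo
  rot[12] = mm$ommooomnmmom
  rot[13] = m$ommooomnmmomm
  rot[14] = $ommooomnmmommm
Sorted (with $ < everything):
  sorted[0] = $ommooomnmmommm
  sorted[1] = m$ommooomnmmomm
  sorted[2] = mm$ommooomnmmom
  sorted[3] = mmm$ommooomnmmo
  sorted[4] = mmommm$ommooomn
  sorted[5] = mmooomnmmommm$o
  sorted[6] = mnmmommm$ommooo
  sorted[7] = mommm$ommooomnm
  sorted[8] = mooomnmmommm$om
  sorted[9] = nmmommm$ommooom
  sorted[10] = ommm$ommooomnmm
  sorted[11] = ommooomnmmommm$
  sorted[12] = omnmmommm$ommoo
  sorted[13] = oomnmmommm$ommo
  sorted[14] = ooomnmmommm$omm
sorted[5] = mmooomnmmommm$o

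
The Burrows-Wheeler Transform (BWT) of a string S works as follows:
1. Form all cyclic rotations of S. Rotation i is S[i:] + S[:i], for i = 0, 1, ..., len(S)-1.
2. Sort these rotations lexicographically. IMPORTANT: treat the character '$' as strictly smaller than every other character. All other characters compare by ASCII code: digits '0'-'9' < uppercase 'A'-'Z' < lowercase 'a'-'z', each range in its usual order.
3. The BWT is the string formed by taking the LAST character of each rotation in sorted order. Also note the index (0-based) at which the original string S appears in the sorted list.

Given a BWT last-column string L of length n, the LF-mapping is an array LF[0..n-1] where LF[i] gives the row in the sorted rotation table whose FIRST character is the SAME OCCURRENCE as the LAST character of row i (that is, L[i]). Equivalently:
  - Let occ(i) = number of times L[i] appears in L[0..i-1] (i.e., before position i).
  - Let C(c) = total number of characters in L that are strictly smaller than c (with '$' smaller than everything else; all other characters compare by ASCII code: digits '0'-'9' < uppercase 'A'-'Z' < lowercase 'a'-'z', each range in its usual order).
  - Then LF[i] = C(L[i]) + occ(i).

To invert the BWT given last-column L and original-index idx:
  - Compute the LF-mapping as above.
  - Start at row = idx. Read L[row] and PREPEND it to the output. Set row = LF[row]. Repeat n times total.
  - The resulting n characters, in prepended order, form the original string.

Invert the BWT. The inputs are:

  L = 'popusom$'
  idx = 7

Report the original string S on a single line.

Answer: uopomsp$

Derivation:
LF mapping: 4 2 5 7 6 3 1 0
Walk LF starting at row 7, prepending L[row]:
  step 1: row=7, L[7]='$', prepend. Next row=LF[7]=0
  step 2: row=0, L[0]='p', prepend. Next row=LF[0]=4
  step 3: row=4, L[4]='s', prepend. Next row=LF[4]=6
  step 4: row=6, L[6]='m', prepend. Next row=LF[6]=1
  step 5: row=1, L[1]='o', prepend. Next row=LF[1]=2
  step 6: row=2, L[2]='p', prepend. Next row=LF[2]=5
  step 7: row=5, L[5]='o', prepend. Next row=LF[5]=3
  step 8: row=3, L[3]='u', prepend. Next row=LF[3]=7
Reversed output: uopomsp$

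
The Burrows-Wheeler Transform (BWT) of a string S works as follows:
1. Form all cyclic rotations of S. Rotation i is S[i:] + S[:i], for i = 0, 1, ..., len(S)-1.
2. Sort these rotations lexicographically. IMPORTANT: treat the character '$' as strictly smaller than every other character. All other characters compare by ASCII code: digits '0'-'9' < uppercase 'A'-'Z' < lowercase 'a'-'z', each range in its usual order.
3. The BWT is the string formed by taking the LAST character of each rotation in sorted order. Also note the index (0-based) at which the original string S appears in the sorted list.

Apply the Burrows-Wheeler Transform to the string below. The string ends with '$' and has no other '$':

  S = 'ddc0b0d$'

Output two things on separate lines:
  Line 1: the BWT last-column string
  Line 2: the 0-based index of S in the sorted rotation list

Answer: dcb0d0d$
7

Derivation:
All 8 rotations (rotation i = S[i:]+S[:i]):
  rot[0] = ddc0b0d$
  rot[1] = dc0b0d$d
  rot[2] = c0b0d$dd
  rot[3] = 0b0d$ddc
  rot[4] = b0d$ddc0
  rot[5] = 0d$ddc0b
  rot[6] = d$ddc0b0
  rot[7] = $ddc0b0d
Sorted (with $ < everything):
  sorted[0] = $ddc0b0d  (last char: 'd')
  sorted[1] = 0b0d$ddc  (last char: 'c')
  sorted[2] = 0d$ddc0b  (last char: 'b')
  sorted[3] = b0d$ddc0  (last char: '0')
  sorted[4] = c0b0d$dd  (last char: 'd')
  sorted[5] = d$ddc0b0  (last char: '0')
  sorted[6] = dc0b0d$d  (last char: 'd')
  sorted[7] = ddc0b0d$  (last char: '$')
Last column: dcb0d0d$
Original string S is at sorted index 7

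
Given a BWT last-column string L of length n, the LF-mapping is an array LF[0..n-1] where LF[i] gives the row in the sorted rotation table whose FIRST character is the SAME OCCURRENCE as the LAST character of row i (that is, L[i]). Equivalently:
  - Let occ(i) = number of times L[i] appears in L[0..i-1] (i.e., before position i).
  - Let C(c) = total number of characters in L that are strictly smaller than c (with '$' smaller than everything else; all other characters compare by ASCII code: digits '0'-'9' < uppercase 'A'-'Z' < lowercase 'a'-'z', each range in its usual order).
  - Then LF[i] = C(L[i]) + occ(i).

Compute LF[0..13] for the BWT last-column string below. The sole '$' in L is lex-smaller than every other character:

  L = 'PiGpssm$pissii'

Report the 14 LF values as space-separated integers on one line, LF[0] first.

Answer: 2 3 1 8 10 11 7 0 9 4 12 13 5 6

Derivation:
Char counts: '$':1, 'G':1, 'P':1, 'i':4, 'm':1, 'p':2, 's':4
C (first-col start): C('$')=0, C('G')=1, C('P')=2, C('i')=3, C('m')=7, C('p')=8, C('s')=10
L[0]='P': occ=0, LF[0]=C('P')+0=2+0=2
L[1]='i': occ=0, LF[1]=C('i')+0=3+0=3
L[2]='G': occ=0, LF[2]=C('G')+0=1+0=1
L[3]='p': occ=0, LF[3]=C('p')+0=8+0=8
L[4]='s': occ=0, LF[4]=C('s')+0=10+0=10
L[5]='s': occ=1, LF[5]=C('s')+1=10+1=11
L[6]='m': occ=0, LF[6]=C('m')+0=7+0=7
L[7]='$': occ=0, LF[7]=C('$')+0=0+0=0
L[8]='p': occ=1, LF[8]=C('p')+1=8+1=9
L[9]='i': occ=1, LF[9]=C('i')+1=3+1=4
L[10]='s': occ=2, LF[10]=C('s')+2=10+2=12
L[11]='s': occ=3, LF[11]=C('s')+3=10+3=13
L[12]='i': occ=2, LF[12]=C('i')+2=3+2=5
L[13]='i': occ=3, LF[13]=C('i')+3=3+3=6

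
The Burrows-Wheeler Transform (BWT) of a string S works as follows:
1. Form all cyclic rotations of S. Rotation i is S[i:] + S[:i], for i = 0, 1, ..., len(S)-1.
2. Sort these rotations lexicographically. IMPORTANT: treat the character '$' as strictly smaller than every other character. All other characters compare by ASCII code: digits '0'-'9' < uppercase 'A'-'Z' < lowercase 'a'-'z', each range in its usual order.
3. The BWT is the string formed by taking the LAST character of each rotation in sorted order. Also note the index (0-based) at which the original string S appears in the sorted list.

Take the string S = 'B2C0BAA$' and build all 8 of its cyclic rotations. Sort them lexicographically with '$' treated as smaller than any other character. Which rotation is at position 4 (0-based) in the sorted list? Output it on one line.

All 8 rotations (rotation i = S[i:]+S[:i]):
  rot[0] = B2C0BAA$
  rot[1] = 2C0BAA$B
  rot[2] = C0BAA$B2
  rot[3] = 0BAA$B2C
  rot[4] = BAA$B2C0
  rot[5] = AA$B2C0B
  rot[6] = A$B2C0BA
  rot[7] = $B2C0BAA
Sorted (with $ < everything):
  sorted[0] = $B2C0BAA
  sorted[1] = 0BAA$B2C
  sorted[2] = 2C0BAA$B
  sorted[3] = A$B2C0BA
  sorted[4] = AA$B2C0B
  sorted[5] = B2C0BAA$
  sorted[6] = BAA$B2C0
  sorted[7] = C0BAA$B2
sorted[4] = AA$B2C0B

Answer: AA$B2C0B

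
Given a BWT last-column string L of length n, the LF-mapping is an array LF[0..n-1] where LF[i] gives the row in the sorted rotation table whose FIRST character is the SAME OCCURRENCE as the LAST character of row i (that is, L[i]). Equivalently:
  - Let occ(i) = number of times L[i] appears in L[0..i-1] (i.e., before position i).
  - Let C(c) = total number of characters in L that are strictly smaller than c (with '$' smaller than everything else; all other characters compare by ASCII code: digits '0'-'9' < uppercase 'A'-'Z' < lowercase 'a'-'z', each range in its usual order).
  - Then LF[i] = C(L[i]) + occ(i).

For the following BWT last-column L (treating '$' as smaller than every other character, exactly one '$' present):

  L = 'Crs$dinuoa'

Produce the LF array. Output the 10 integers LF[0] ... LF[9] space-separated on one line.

Answer: 1 7 8 0 3 4 5 9 6 2

Derivation:
Char counts: '$':1, 'C':1, 'a':1, 'd':1, 'i':1, 'n':1, 'o':1, 'r':1, 's':1, 'u':1
C (first-col start): C('$')=0, C('C')=1, C('a')=2, C('d')=3, C('i')=4, C('n')=5, C('o')=6, C('r')=7, C('s')=8, C('u')=9
L[0]='C': occ=0, LF[0]=C('C')+0=1+0=1
L[1]='r': occ=0, LF[1]=C('r')+0=7+0=7
L[2]='s': occ=0, LF[2]=C('s')+0=8+0=8
L[3]='$': occ=0, LF[3]=C('$')+0=0+0=0
L[4]='d': occ=0, LF[4]=C('d')+0=3+0=3
L[5]='i': occ=0, LF[5]=C('i')+0=4+0=4
L[6]='n': occ=0, LF[6]=C('n')+0=5+0=5
L[7]='u': occ=0, LF[7]=C('u')+0=9+0=9
L[8]='o': occ=0, LF[8]=C('o')+0=6+0=6
L[9]='a': occ=0, LF[9]=C('a')+0=2+0=2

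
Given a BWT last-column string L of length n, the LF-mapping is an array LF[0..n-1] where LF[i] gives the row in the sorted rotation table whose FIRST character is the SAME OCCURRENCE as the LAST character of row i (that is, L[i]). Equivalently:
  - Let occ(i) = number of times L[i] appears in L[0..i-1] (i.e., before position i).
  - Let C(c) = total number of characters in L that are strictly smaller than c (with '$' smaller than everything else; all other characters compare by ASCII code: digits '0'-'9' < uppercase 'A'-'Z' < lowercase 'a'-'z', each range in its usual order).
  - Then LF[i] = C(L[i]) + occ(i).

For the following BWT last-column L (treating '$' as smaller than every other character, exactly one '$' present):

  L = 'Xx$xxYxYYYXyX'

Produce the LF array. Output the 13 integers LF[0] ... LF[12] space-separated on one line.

Char counts: '$':1, 'X':3, 'Y':4, 'x':4, 'y':1
C (first-col start): C('$')=0, C('X')=1, C('Y')=4, C('x')=8, C('y')=12
L[0]='X': occ=0, LF[0]=C('X')+0=1+0=1
L[1]='x': occ=0, LF[1]=C('x')+0=8+0=8
L[2]='$': occ=0, LF[2]=C('$')+0=0+0=0
L[3]='x': occ=1, LF[3]=C('x')+1=8+1=9
L[4]='x': occ=2, LF[4]=C('x')+2=8+2=10
L[5]='Y': occ=0, LF[5]=C('Y')+0=4+0=4
L[6]='x': occ=3, LF[6]=C('x')+3=8+3=11
L[7]='Y': occ=1, LF[7]=C('Y')+1=4+1=5
L[8]='Y': occ=2, LF[8]=C('Y')+2=4+2=6
L[9]='Y': occ=3, LF[9]=C('Y')+3=4+3=7
L[10]='X': occ=1, LF[10]=C('X')+1=1+1=2
L[11]='y': occ=0, LF[11]=C('y')+0=12+0=12
L[12]='X': occ=2, LF[12]=C('X')+2=1+2=3

Answer: 1 8 0 9 10 4 11 5 6 7 2 12 3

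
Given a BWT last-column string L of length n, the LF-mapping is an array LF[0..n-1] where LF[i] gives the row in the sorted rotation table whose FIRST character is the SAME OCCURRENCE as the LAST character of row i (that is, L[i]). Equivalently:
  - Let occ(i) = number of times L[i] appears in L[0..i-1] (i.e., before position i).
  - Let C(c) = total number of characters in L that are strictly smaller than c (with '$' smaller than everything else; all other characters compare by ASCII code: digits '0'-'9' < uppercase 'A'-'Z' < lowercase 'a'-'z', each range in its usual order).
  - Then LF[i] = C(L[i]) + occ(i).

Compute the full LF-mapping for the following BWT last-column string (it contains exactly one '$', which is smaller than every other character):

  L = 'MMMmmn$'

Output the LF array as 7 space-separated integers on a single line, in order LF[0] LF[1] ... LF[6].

Answer: 1 2 3 4 5 6 0

Derivation:
Char counts: '$':1, 'M':3, 'm':2, 'n':1
C (first-col start): C('$')=0, C('M')=1, C('m')=4, C('n')=6
L[0]='M': occ=0, LF[0]=C('M')+0=1+0=1
L[1]='M': occ=1, LF[1]=C('M')+1=1+1=2
L[2]='M': occ=2, LF[2]=C('M')+2=1+2=3
L[3]='m': occ=0, LF[3]=C('m')+0=4+0=4
L[4]='m': occ=1, LF[4]=C('m')+1=4+1=5
L[5]='n': occ=0, LF[5]=C('n')+0=6+0=6
L[6]='$': occ=0, LF[6]=C('$')+0=0+0=0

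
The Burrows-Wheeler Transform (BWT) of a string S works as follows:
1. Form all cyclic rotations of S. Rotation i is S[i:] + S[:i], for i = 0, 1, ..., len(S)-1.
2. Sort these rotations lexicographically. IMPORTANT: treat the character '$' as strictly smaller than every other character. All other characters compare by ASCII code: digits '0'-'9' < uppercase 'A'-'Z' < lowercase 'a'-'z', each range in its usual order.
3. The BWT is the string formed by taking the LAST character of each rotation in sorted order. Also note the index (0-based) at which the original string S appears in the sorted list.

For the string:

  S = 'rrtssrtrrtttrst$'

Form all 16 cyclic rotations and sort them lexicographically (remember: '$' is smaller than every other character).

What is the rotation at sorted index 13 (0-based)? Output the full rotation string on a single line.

All 16 rotations (rotation i = S[i:]+S[:i]):
  rot[0] = rrtssrtrrtttrst$
  rot[1] = rtssrtrrtttrst$r
  rot[2] = tssrtrrtttrst$rr
  rot[3] = ssrtrrtttrst$rrt
  rot[4] = srtrrtttrst$rrts
  rot[5] = rtrrtttrst$rrtss
  rot[6] = trrtttrst$rrtssr
  rot[7] = rrtttrst$rrtssrt
  rot[8] = rtttrst$rrtssrtr
  rot[9] = tttrst$rrtssrtrr
  rot[10] = ttrst$rrtssrtrrt
  rot[11] = trst$rrtssrtrrtt
  rot[12] = rst$rrtssrtrrttt
  rot[13] = st$rrtssrtrrtttr
  rot[14] = t$rrtssrtrrtttrs
  rot[15] = $rrtssrtrrtttrst
Sorted (with $ < everything):
  sorted[0] = $rrtssrtrrtttrst
  sorted[1] = rrtssrtrrtttrst$
  sorted[2] = rrtttrst$rrtssrt
  sorted[3] = rst$rrtssrtrrttt
  sorted[4] = rtrrtttrst$rrtss
  sorted[5] = rtssrtrrtttrst$r
  sorted[6] = rtttrst$rrtssrtr
  sorted[7] = srtrrtttrst$rrts
  sorted[8] = ssrtrrtttrst$rrt
  sorted[9] = st$rrtssrtrrtttr
  sorted[10] = t$rrtssrtrrtttrs
  sorted[11] = trrtttrst$rrtssr
  sorted[12] = trst$rrtssrtrrtt
  sorted[13] = tssrtrrtttrst$rr
  sorted[14] = ttrst$rrtssrtrrt
  sorted[15] = tttrst$rrtssrtrr
sorted[13] = tssrtrrtttrst$rr

Answer: tssrtrrtttrst$rr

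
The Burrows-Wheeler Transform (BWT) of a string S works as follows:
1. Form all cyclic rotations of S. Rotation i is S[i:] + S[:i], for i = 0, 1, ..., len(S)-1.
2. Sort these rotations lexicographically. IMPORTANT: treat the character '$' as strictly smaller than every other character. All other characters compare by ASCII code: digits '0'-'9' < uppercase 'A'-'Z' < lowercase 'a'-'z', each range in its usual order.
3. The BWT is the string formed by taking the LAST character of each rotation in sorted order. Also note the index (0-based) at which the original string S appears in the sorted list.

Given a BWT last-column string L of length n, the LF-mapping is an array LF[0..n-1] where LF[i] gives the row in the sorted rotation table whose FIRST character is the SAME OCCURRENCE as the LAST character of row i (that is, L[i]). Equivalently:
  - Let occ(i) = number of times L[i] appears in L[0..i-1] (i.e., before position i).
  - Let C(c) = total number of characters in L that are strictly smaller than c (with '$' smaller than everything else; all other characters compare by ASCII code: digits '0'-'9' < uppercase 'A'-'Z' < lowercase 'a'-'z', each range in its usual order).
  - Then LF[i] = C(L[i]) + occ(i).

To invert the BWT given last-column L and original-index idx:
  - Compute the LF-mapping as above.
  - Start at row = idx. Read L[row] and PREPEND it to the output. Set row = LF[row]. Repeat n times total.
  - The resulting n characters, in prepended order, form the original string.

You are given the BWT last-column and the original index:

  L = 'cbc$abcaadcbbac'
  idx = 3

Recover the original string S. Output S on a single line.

Answer: abccabcbbaacdc$

Derivation:
LF mapping: 9 5 10 0 1 6 11 2 3 14 12 7 8 4 13
Walk LF starting at row 3, prepending L[row]:
  step 1: row=3, L[3]='$', prepend. Next row=LF[3]=0
  step 2: row=0, L[0]='c', prepend. Next row=LF[0]=9
  step 3: row=9, L[9]='d', prepend. Next row=LF[9]=14
  step 4: row=14, L[14]='c', prepend. Next row=LF[14]=13
  step 5: row=13, L[13]='a', prepend. Next row=LF[13]=4
  step 6: row=4, L[4]='a', prepend. Next row=LF[4]=1
  step 7: row=1, L[1]='b', prepend. Next row=LF[1]=5
  step 8: row=5, L[5]='b', prepend. Next row=LF[5]=6
  step 9: row=6, L[6]='c', prepend. Next row=LF[6]=11
  step 10: row=11, L[11]='b', prepend. Next row=LF[11]=7
  step 11: row=7, L[7]='a', prepend. Next row=LF[7]=2
  step 12: row=2, L[2]='c', prepend. Next row=LF[2]=10
  step 13: row=10, L[10]='c', prepend. Next row=LF[10]=12
  step 14: row=12, L[12]='b', prepend. Next row=LF[12]=8
  step 15: row=8, L[8]='a', prepend. Next row=LF[8]=3
Reversed output: abccabcbbaacdc$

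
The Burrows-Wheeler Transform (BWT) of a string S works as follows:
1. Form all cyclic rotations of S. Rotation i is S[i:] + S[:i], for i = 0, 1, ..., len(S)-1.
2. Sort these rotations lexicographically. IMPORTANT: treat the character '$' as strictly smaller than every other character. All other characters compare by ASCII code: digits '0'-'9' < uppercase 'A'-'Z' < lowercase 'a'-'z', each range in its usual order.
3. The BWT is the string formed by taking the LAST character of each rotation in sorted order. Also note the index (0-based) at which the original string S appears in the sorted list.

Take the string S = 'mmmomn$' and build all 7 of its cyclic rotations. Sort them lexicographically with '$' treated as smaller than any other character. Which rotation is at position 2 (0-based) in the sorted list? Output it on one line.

All 7 rotations (rotation i = S[i:]+S[:i]):
  rot[0] = mmmomn$
  rot[1] = mmomn$m
  rot[2] = momn$mm
  rot[3] = omn$mmm
  rot[4] = mn$mmmo
  rot[5] = n$mmmom
  rot[6] = $mmmomn
Sorted (with $ < everything):
  sorted[0] = $mmmomn
  sorted[1] = mmmomn$
  sorted[2] = mmomn$m
  sorted[3] = mn$mmmo
  sorted[4] = momn$mm
  sorted[5] = n$mmmom
  sorted[6] = omn$mmm
sorted[2] = mmomn$m

Answer: mmomn$m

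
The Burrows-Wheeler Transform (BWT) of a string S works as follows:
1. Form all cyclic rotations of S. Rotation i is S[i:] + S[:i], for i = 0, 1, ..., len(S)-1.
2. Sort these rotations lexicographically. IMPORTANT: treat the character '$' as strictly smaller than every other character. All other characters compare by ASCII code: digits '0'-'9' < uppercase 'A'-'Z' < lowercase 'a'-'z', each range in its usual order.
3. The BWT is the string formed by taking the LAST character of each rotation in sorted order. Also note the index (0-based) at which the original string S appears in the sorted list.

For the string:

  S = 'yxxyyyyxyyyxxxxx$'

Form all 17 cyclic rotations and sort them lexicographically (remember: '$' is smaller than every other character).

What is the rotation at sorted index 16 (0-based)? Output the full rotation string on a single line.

All 17 rotations (rotation i = S[i:]+S[:i]):
  rot[0] = yxxyyyyxyyyxxxxx$
  rot[1] = xxyyyyxyyyxxxxx$y
  rot[2] = xyyyyxyyyxxxxx$yx
  rot[3] = yyyyxyyyxxxxx$yxx
  rot[4] = yyyxyyyxxxxx$yxxy
  rot[5] = yyxyyyxxxxx$yxxyy
  rot[6] = yxyyyxxxxx$yxxyyy
  rot[7] = xyyyxxxxx$yxxyyyy
  rot[8] = yyyxxxxx$yxxyyyyx
  rot[9] = yyxxxxx$yxxyyyyxy
  rot[10] = yxxxxx$yxxyyyyxyy
  rot[11] = xxxxx$yxxyyyyxyyy
  rot[12] = xxxx$yxxyyyyxyyyx
  rot[13] = xxx$yxxyyyyxyyyxx
  rot[14] = xx$yxxyyyyxyyyxxx
  rot[15] = x$yxxyyyyxyyyxxxx
  rot[16] = $yxxyyyyxyyyxxxxx
Sorted (with $ < everything):
  sorted[0] = $yxxyyyyxyyyxxxxx
  sorted[1] = x$yxxyyyyxyyyxxxx
  sorted[2] = xx$yxxyyyyxyyyxxx
  sorted[3] = xxx$yxxyyyyxyyyxx
  sorted[4] = xxxx$yxxyyyyxyyyx
  sorted[5] = xxxxx$yxxyyyyxyyy
  sorted[6] = xxyyyyxyyyxxxxx$y
  sorted[7] = xyyyxxxxx$yxxyyyy
  sorted[8] = xyyyyxyyyxxxxx$yx
  sorted[9] = yxxxxx$yxxyyyyxyy
  sorted[10] = yxxyyyyxyyyxxxxx$
  sorted[11] = yxyyyxxxxx$yxxyyy
  sorted[12] = yyxxxxx$yxxyyyyxy
  sorted[13] = yyxyyyxxxxx$yxxyy
  sorted[14] = yyyxxxxx$yxxyyyyx
  sorted[15] = yyyxyyyxxxxx$yxxy
  sorted[16] = yyyyxyyyxxxxx$yxx
sorted[16] = yyyyxyyyxxxxx$yxx

Answer: yyyyxyyyxxxxx$yxx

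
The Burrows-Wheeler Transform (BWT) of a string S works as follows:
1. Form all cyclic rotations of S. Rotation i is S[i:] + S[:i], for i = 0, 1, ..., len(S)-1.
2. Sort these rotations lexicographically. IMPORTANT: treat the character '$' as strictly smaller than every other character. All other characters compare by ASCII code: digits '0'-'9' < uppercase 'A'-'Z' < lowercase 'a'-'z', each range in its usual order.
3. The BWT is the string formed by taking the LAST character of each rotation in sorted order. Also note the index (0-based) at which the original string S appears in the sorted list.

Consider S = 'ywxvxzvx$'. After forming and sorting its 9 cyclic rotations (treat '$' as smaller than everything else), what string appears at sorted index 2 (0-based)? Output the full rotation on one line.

All 9 rotations (rotation i = S[i:]+S[:i]):
  rot[0] = ywxvxzvx$
  rot[1] = wxvxzvx$y
  rot[2] = xvxzvx$yw
  rot[3] = vxzvx$ywx
  rot[4] = xzvx$ywxv
  rot[5] = zvx$ywxvx
  rot[6] = vx$ywxvxz
  rot[7] = x$ywxvxzv
  rot[8] = $ywxvxzvx
Sorted (with $ < everything):
  sorted[0] = $ywxvxzvx
  sorted[1] = vx$ywxvxz
  sorted[2] = vxzvx$ywx
  sorted[3] = wxvxzvx$y
  sorted[4] = x$ywxvxzv
  sorted[5] = xvxzvx$yw
  sorted[6] = xzvx$ywxv
  sorted[7] = ywxvxzvx$
  sorted[8] = zvx$ywxvx
sorted[2] = vxzvx$ywx

Answer: vxzvx$ywx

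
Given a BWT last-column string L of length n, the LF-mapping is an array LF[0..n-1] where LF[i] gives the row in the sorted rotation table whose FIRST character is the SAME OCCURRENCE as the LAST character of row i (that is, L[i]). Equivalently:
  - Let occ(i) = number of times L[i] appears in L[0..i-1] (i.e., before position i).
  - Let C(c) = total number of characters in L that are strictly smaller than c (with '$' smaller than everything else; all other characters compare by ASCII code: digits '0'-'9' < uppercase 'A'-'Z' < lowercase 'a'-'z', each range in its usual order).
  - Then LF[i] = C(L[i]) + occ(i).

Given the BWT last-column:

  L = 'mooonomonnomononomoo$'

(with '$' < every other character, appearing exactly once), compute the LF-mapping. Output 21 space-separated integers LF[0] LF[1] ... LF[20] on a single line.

Answer: 1 10 11 12 5 13 2 14 6 7 15 3 16 8 17 9 18 4 19 20 0

Derivation:
Char counts: '$':1, 'm':4, 'n':5, 'o':11
C (first-col start): C('$')=0, C('m')=1, C('n')=5, C('o')=10
L[0]='m': occ=0, LF[0]=C('m')+0=1+0=1
L[1]='o': occ=0, LF[1]=C('o')+0=10+0=10
L[2]='o': occ=1, LF[2]=C('o')+1=10+1=11
L[3]='o': occ=2, LF[3]=C('o')+2=10+2=12
L[4]='n': occ=0, LF[4]=C('n')+0=5+0=5
L[5]='o': occ=3, LF[5]=C('o')+3=10+3=13
L[6]='m': occ=1, LF[6]=C('m')+1=1+1=2
L[7]='o': occ=4, LF[7]=C('o')+4=10+4=14
L[8]='n': occ=1, LF[8]=C('n')+1=5+1=6
L[9]='n': occ=2, LF[9]=C('n')+2=5+2=7
L[10]='o': occ=5, LF[10]=C('o')+5=10+5=15
L[11]='m': occ=2, LF[11]=C('m')+2=1+2=3
L[12]='o': occ=6, LF[12]=C('o')+6=10+6=16
L[13]='n': occ=3, LF[13]=C('n')+3=5+3=8
L[14]='o': occ=7, LF[14]=C('o')+7=10+7=17
L[15]='n': occ=4, LF[15]=C('n')+4=5+4=9
L[16]='o': occ=8, LF[16]=C('o')+8=10+8=18
L[17]='m': occ=3, LF[17]=C('m')+3=1+3=4
L[18]='o': occ=9, LF[18]=C('o')+9=10+9=19
L[19]='o': occ=10, LF[19]=C('o')+10=10+10=20
L[20]='$': occ=0, LF[20]=C('$')+0=0+0=0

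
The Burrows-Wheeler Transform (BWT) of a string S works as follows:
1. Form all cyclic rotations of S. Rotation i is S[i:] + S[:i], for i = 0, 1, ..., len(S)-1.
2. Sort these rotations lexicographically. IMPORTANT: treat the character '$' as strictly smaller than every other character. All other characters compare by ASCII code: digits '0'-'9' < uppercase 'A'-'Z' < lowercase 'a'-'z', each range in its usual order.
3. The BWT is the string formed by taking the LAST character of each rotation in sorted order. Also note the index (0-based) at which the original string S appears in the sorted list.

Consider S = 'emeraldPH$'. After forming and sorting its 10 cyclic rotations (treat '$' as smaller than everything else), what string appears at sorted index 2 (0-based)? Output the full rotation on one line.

Answer: PH$emerald

Derivation:
All 10 rotations (rotation i = S[i:]+S[:i]):
  rot[0] = emeraldPH$
  rot[1] = meraldPH$e
  rot[2] = eraldPH$em
  rot[3] = raldPH$eme
  rot[4] = aldPH$emer
  rot[5] = ldPH$emera
  rot[6] = dPH$emeral
  rot[7] = PH$emerald
  rot[8] = H$emeraldP
  rot[9] = $emeraldPH
Sorted (with $ < everything):
  sorted[0] = $emeraldPH
  sorted[1] = H$emeraldP
  sorted[2] = PH$emerald
  sorted[3] = aldPH$emer
  sorted[4] = dPH$emeral
  sorted[5] = emeraldPH$
  sorted[6] = eraldPH$em
  sorted[7] = ldPH$emera
  sorted[8] = meraldPH$e
  sorted[9] = raldPH$eme
sorted[2] = PH$emerald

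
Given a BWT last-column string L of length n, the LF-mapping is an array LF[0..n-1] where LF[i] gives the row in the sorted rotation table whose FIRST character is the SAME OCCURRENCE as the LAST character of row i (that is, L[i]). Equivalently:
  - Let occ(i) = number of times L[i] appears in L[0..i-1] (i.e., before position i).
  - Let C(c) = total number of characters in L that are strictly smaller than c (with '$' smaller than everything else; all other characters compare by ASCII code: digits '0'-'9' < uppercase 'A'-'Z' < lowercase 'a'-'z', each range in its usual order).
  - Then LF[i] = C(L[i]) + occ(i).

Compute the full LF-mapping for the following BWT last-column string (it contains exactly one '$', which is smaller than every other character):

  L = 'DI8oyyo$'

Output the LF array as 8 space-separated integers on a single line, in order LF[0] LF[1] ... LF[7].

Answer: 2 3 1 4 6 7 5 0

Derivation:
Char counts: '$':1, '8':1, 'D':1, 'I':1, 'o':2, 'y':2
C (first-col start): C('$')=0, C('8')=1, C('D')=2, C('I')=3, C('o')=4, C('y')=6
L[0]='D': occ=0, LF[0]=C('D')+0=2+0=2
L[1]='I': occ=0, LF[1]=C('I')+0=3+0=3
L[2]='8': occ=0, LF[2]=C('8')+0=1+0=1
L[3]='o': occ=0, LF[3]=C('o')+0=4+0=4
L[4]='y': occ=0, LF[4]=C('y')+0=6+0=6
L[5]='y': occ=1, LF[5]=C('y')+1=6+1=7
L[6]='o': occ=1, LF[6]=C('o')+1=4+1=5
L[7]='$': occ=0, LF[7]=C('$')+0=0+0=0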